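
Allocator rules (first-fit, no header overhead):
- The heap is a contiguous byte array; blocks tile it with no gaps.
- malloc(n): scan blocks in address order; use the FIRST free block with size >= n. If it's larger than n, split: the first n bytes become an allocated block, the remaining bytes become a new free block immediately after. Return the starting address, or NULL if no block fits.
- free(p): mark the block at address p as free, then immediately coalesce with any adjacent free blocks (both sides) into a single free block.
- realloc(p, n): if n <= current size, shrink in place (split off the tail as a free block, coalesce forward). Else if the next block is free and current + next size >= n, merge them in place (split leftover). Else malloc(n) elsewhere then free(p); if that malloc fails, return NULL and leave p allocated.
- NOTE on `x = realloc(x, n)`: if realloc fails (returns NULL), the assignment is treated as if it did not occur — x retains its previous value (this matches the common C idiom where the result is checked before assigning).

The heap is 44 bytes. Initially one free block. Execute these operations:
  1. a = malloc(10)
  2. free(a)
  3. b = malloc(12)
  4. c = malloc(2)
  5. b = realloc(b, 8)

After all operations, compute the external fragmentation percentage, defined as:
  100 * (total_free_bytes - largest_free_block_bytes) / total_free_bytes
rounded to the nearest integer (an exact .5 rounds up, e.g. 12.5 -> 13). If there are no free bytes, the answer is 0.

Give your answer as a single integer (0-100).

Answer: 12

Derivation:
Op 1: a = malloc(10) -> a = 0; heap: [0-9 ALLOC][10-43 FREE]
Op 2: free(a) -> (freed a); heap: [0-43 FREE]
Op 3: b = malloc(12) -> b = 0; heap: [0-11 ALLOC][12-43 FREE]
Op 4: c = malloc(2) -> c = 12; heap: [0-11 ALLOC][12-13 ALLOC][14-43 FREE]
Op 5: b = realloc(b, 8) -> b = 0; heap: [0-7 ALLOC][8-11 FREE][12-13 ALLOC][14-43 FREE]
Free blocks: [4 30] total_free=34 largest=30 -> 100*(34-30)/34 = 400/34 ≈ 11.765 -> rounds to 12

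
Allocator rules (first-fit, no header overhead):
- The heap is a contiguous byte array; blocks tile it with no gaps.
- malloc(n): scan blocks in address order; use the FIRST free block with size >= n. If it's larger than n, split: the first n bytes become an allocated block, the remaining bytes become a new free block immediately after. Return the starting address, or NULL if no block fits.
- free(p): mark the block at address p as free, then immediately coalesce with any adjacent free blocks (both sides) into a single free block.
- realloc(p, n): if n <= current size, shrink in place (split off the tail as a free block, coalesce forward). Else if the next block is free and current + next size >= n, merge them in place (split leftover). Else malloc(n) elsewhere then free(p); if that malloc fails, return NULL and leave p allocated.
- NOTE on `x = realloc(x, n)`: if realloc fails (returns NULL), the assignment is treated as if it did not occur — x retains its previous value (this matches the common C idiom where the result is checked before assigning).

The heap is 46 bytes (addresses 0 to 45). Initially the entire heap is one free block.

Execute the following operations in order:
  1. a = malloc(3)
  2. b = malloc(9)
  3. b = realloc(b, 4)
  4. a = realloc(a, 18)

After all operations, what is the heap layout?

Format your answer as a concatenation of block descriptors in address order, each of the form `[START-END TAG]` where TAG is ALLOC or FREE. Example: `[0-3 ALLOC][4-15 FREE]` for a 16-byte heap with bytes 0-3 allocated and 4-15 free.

Answer: [0-2 FREE][3-6 ALLOC][7-24 ALLOC][25-45 FREE]

Derivation:
Op 1: a = malloc(3) -> a = 0; heap: [0-2 ALLOC][3-45 FREE]
Op 2: b = malloc(9) -> b = 3; heap: [0-2 ALLOC][3-11 ALLOC][12-45 FREE]
Op 3: b = realloc(b, 4) -> b = 3; heap: [0-2 ALLOC][3-6 ALLOC][7-45 FREE]
Op 4: a = realloc(a, 18) -> a = 7; heap: [0-2 FREE][3-6 ALLOC][7-24 ALLOC][25-45 FREE]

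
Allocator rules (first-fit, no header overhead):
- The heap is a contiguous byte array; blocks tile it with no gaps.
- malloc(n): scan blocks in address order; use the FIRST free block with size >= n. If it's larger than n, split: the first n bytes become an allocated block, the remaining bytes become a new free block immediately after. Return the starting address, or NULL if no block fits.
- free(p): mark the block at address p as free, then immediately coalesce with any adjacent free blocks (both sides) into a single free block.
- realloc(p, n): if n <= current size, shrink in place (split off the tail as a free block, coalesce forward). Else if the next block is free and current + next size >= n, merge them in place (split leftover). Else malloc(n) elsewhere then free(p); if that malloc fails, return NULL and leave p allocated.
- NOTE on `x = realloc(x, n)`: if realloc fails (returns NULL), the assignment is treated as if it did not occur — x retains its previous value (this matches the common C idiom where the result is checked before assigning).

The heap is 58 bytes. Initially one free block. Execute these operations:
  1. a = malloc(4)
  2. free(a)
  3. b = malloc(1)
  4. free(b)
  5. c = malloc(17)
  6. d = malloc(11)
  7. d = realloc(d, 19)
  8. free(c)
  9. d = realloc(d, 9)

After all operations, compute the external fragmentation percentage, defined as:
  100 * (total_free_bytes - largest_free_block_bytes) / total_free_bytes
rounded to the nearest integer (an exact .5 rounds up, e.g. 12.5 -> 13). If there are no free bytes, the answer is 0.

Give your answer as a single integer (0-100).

Answer: 35

Derivation:
Op 1: a = malloc(4) -> a = 0; heap: [0-3 ALLOC][4-57 FREE]
Op 2: free(a) -> (freed a); heap: [0-57 FREE]
Op 3: b = malloc(1) -> b = 0; heap: [0-0 ALLOC][1-57 FREE]
Op 4: free(b) -> (freed b); heap: [0-57 FREE]
Op 5: c = malloc(17) -> c = 0; heap: [0-16 ALLOC][17-57 FREE]
Op 6: d = malloc(11) -> d = 17; heap: [0-16 ALLOC][17-27 ALLOC][28-57 FREE]
Op 7: d = realloc(d, 19) -> d = 17; heap: [0-16 ALLOC][17-35 ALLOC][36-57 FREE]
Op 8: free(c) -> (freed c); heap: [0-16 FREE][17-35 ALLOC][36-57 FREE]
Op 9: d = realloc(d, 9) -> d = 17; heap: [0-16 FREE][17-25 ALLOC][26-57 FREE]
Free blocks: [17 32] total_free=49 largest=32 -> 100*(49-32)/49 = 1700/49 ≈ 34.694 -> rounds to 35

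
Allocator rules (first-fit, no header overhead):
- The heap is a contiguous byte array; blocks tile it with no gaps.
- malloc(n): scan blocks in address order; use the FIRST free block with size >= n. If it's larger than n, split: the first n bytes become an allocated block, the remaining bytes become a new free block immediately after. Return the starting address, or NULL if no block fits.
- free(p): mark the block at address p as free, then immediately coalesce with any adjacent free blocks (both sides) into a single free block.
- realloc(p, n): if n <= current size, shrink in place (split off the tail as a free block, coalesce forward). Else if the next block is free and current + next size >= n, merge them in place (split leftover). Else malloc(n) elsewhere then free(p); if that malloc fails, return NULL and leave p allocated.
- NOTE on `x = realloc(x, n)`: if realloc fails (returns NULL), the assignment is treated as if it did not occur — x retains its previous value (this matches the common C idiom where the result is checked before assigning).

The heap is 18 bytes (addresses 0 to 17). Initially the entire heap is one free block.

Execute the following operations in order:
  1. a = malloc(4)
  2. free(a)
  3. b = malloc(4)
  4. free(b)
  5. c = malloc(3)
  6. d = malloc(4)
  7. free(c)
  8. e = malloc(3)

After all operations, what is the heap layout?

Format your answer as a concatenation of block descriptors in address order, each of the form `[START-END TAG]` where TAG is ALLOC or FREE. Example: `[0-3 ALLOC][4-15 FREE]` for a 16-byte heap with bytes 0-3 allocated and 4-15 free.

Op 1: a = malloc(4) -> a = 0; heap: [0-3 ALLOC][4-17 FREE]
Op 2: free(a) -> (freed a); heap: [0-17 FREE]
Op 3: b = malloc(4) -> b = 0; heap: [0-3 ALLOC][4-17 FREE]
Op 4: free(b) -> (freed b); heap: [0-17 FREE]
Op 5: c = malloc(3) -> c = 0; heap: [0-2 ALLOC][3-17 FREE]
Op 6: d = malloc(4) -> d = 3; heap: [0-2 ALLOC][3-6 ALLOC][7-17 FREE]
Op 7: free(c) -> (freed c); heap: [0-2 FREE][3-6 ALLOC][7-17 FREE]
Op 8: e = malloc(3) -> e = 0; heap: [0-2 ALLOC][3-6 ALLOC][7-17 FREE]

Answer: [0-2 ALLOC][3-6 ALLOC][7-17 FREE]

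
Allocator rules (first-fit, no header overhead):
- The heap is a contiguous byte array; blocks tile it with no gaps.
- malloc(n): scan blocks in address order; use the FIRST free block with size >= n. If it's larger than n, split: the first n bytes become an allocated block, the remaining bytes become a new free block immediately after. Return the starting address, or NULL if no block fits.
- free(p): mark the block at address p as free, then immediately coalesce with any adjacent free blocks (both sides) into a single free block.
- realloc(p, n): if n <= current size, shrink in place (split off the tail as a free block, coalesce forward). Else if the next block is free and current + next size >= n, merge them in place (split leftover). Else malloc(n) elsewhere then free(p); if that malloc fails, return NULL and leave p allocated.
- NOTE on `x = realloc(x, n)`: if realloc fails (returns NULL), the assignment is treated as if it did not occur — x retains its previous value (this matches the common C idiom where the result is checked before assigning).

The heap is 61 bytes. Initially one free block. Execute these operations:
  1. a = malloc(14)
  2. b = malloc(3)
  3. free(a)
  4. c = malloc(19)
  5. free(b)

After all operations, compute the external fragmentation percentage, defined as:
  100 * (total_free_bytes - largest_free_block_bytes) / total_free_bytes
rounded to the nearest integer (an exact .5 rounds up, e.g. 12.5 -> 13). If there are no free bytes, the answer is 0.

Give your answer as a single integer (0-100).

Answer: 40

Derivation:
Op 1: a = malloc(14) -> a = 0; heap: [0-13 ALLOC][14-60 FREE]
Op 2: b = malloc(3) -> b = 14; heap: [0-13 ALLOC][14-16 ALLOC][17-60 FREE]
Op 3: free(a) -> (freed a); heap: [0-13 FREE][14-16 ALLOC][17-60 FREE]
Op 4: c = malloc(19) -> c = 17; heap: [0-13 FREE][14-16 ALLOC][17-35 ALLOC][36-60 FREE]
Op 5: free(b) -> (freed b); heap: [0-16 FREE][17-35 ALLOC][36-60 FREE]
Free blocks: [17 25] total_free=42 largest=25 -> 100*(42-25)/42 = 1700/42 ≈ 40.476 -> rounds to 40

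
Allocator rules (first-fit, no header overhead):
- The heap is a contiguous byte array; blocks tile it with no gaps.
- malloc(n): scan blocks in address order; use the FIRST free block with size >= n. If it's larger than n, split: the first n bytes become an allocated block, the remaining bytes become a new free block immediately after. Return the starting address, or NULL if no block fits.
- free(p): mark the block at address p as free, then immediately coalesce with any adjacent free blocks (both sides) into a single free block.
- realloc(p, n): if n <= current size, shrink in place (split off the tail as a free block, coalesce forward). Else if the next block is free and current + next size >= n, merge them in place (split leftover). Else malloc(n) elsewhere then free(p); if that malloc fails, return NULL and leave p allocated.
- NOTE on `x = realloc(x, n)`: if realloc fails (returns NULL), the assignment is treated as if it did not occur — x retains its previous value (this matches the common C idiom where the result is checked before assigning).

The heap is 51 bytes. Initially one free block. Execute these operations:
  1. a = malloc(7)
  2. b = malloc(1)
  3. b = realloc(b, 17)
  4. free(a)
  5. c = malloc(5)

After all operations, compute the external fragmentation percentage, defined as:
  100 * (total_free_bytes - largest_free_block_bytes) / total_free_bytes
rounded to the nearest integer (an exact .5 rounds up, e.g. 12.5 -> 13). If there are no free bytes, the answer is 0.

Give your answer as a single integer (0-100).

Answer: 7

Derivation:
Op 1: a = malloc(7) -> a = 0; heap: [0-6 ALLOC][7-50 FREE]
Op 2: b = malloc(1) -> b = 7; heap: [0-6 ALLOC][7-7 ALLOC][8-50 FREE]
Op 3: b = realloc(b, 17) -> b = 7; heap: [0-6 ALLOC][7-23 ALLOC][24-50 FREE]
Op 4: free(a) -> (freed a); heap: [0-6 FREE][7-23 ALLOC][24-50 FREE]
Op 5: c = malloc(5) -> c = 0; heap: [0-4 ALLOC][5-6 FREE][7-23 ALLOC][24-50 FREE]
Free blocks: [2 27] total_free=29 largest=27 -> 100*(29-27)/29 = 200/29 ≈ 6.897 -> rounds to 7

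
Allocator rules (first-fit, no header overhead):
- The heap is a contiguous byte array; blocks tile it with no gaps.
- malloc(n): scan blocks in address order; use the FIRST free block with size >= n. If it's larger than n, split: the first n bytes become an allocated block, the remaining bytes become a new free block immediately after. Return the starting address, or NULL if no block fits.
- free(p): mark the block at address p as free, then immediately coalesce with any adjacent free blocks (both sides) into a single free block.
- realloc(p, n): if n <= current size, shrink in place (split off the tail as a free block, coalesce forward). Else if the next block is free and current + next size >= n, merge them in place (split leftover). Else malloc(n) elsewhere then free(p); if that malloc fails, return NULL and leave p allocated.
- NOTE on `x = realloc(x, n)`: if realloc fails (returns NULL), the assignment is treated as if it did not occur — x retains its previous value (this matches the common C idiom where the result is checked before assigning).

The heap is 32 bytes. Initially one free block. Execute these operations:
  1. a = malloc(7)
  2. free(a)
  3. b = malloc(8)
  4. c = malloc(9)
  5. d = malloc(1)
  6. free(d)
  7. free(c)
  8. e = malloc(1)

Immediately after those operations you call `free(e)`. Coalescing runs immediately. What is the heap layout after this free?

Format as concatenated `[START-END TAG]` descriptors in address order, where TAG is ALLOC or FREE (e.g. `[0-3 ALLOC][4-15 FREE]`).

Answer: [0-7 ALLOC][8-31 FREE]

Derivation:
Op 1: a = malloc(7) -> a = 0; heap: [0-6 ALLOC][7-31 FREE]
Op 2: free(a) -> (freed a); heap: [0-31 FREE]
Op 3: b = malloc(8) -> b = 0; heap: [0-7 ALLOC][8-31 FREE]
Op 4: c = malloc(9) -> c = 8; heap: [0-7 ALLOC][8-16 ALLOC][17-31 FREE]
Op 5: d = malloc(1) -> d = 17; heap: [0-7 ALLOC][8-16 ALLOC][17-17 ALLOC][18-31 FREE]
Op 6: free(d) -> (freed d); heap: [0-7 ALLOC][8-16 ALLOC][17-31 FREE]
Op 7: free(c) -> (freed c); heap: [0-7 ALLOC][8-31 FREE]
Op 8: e = malloc(1) -> e = 8; heap: [0-7 ALLOC][8-8 ALLOC][9-31 FREE]
free(e): e = 8 -> block [8-8 ALLOC]; mark free, coalesce with adjacent free neighbors -> [0-7 ALLOC][8-31 FREE]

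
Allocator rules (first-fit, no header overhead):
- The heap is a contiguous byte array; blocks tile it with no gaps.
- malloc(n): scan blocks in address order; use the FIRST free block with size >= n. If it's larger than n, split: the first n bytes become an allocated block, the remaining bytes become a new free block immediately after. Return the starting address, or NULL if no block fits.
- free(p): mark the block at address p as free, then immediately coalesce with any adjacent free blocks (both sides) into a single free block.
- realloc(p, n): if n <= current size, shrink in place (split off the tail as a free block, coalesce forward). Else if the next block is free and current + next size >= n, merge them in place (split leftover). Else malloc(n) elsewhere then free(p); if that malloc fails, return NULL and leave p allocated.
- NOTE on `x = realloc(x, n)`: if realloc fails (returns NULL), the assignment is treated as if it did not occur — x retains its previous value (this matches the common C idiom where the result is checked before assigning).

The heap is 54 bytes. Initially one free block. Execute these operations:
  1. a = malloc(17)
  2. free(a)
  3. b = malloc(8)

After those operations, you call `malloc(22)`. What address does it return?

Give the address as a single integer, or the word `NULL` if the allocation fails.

Answer: 8

Derivation:
Op 1: a = malloc(17) -> a = 0; heap: [0-16 ALLOC][17-53 FREE]
Op 2: free(a) -> (freed a); heap: [0-53 FREE]
Op 3: b = malloc(8) -> b = 0; heap: [0-7 ALLOC][8-53 FREE]
malloc(22): first-fit scan over [0-7 ALLOC][8-53 FREE] -> 8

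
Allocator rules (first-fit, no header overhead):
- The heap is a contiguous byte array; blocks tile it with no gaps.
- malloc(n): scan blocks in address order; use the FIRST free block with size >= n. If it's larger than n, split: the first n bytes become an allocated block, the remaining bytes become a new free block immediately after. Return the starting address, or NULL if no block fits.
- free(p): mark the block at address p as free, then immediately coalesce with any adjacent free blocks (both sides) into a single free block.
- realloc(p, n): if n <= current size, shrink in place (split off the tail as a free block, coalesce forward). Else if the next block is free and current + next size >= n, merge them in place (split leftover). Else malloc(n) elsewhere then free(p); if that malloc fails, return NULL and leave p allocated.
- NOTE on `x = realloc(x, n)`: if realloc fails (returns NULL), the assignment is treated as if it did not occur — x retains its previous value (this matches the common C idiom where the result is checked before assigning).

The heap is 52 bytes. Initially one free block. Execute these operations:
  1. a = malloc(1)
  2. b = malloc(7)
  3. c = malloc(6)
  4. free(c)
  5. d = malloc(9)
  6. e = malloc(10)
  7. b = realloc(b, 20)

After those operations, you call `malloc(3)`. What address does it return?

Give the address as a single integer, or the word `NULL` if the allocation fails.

Op 1: a = malloc(1) -> a = 0; heap: [0-0 ALLOC][1-51 FREE]
Op 2: b = malloc(7) -> b = 1; heap: [0-0 ALLOC][1-7 ALLOC][8-51 FREE]
Op 3: c = malloc(6) -> c = 8; heap: [0-0 ALLOC][1-7 ALLOC][8-13 ALLOC][14-51 FREE]
Op 4: free(c) -> (freed c); heap: [0-0 ALLOC][1-7 ALLOC][8-51 FREE]
Op 5: d = malloc(9) -> d = 8; heap: [0-0 ALLOC][1-7 ALLOC][8-16 ALLOC][17-51 FREE]
Op 6: e = malloc(10) -> e = 17; heap: [0-0 ALLOC][1-7 ALLOC][8-16 ALLOC][17-26 ALLOC][27-51 FREE]
Op 7: b = realloc(b, 20) -> b = 27; heap: [0-0 ALLOC][1-7 FREE][8-16 ALLOC][17-26 ALLOC][27-46 ALLOC][47-51 FREE]
malloc(3): first-fit scan over [0-0 ALLOC][1-7 FREE][8-16 ALLOC][17-26 ALLOC][27-46 ALLOC][47-51 FREE] -> 1

Answer: 1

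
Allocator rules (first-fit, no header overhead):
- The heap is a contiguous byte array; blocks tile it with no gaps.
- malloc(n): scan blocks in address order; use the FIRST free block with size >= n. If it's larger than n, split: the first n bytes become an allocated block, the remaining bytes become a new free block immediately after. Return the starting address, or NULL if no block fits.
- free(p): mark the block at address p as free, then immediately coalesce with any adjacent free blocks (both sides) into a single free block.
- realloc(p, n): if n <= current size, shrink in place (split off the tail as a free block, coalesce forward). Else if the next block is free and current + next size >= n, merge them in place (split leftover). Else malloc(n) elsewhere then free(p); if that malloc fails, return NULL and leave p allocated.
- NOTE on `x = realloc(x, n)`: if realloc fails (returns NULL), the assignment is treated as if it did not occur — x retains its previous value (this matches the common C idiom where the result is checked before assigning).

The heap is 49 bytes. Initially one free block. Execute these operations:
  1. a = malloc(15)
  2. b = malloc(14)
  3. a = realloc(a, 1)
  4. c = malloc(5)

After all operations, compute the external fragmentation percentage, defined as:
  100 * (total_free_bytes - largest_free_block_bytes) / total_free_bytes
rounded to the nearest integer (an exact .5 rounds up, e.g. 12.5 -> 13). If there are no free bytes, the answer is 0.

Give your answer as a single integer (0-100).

Op 1: a = malloc(15) -> a = 0; heap: [0-14 ALLOC][15-48 FREE]
Op 2: b = malloc(14) -> b = 15; heap: [0-14 ALLOC][15-28 ALLOC][29-48 FREE]
Op 3: a = realloc(a, 1) -> a = 0; heap: [0-0 ALLOC][1-14 FREE][15-28 ALLOC][29-48 FREE]
Op 4: c = malloc(5) -> c = 1; heap: [0-0 ALLOC][1-5 ALLOC][6-14 FREE][15-28 ALLOC][29-48 FREE]
Free blocks: [9 20] total_free=29 largest=20 -> 100*(29-20)/29 = 900/29 ≈ 31.034 -> rounds to 31

Answer: 31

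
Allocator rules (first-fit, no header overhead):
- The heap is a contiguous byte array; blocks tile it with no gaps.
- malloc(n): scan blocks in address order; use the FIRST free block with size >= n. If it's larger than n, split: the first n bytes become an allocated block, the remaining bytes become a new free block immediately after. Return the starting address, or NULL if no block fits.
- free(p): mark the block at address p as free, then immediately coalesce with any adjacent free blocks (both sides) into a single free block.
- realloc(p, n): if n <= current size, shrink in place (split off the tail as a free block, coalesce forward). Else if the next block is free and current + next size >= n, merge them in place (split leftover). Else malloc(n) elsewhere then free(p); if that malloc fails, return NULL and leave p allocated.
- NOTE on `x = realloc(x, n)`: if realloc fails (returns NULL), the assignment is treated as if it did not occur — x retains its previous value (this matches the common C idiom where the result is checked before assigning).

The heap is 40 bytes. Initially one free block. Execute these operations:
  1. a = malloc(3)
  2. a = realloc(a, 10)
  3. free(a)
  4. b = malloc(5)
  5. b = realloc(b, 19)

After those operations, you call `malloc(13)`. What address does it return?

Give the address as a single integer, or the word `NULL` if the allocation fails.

Answer: 19

Derivation:
Op 1: a = malloc(3) -> a = 0; heap: [0-2 ALLOC][3-39 FREE]
Op 2: a = realloc(a, 10) -> a = 0; heap: [0-9 ALLOC][10-39 FREE]
Op 3: free(a) -> (freed a); heap: [0-39 FREE]
Op 4: b = malloc(5) -> b = 0; heap: [0-4 ALLOC][5-39 FREE]
Op 5: b = realloc(b, 19) -> b = 0; heap: [0-18 ALLOC][19-39 FREE]
malloc(13): first-fit scan over [0-18 ALLOC][19-39 FREE] -> 19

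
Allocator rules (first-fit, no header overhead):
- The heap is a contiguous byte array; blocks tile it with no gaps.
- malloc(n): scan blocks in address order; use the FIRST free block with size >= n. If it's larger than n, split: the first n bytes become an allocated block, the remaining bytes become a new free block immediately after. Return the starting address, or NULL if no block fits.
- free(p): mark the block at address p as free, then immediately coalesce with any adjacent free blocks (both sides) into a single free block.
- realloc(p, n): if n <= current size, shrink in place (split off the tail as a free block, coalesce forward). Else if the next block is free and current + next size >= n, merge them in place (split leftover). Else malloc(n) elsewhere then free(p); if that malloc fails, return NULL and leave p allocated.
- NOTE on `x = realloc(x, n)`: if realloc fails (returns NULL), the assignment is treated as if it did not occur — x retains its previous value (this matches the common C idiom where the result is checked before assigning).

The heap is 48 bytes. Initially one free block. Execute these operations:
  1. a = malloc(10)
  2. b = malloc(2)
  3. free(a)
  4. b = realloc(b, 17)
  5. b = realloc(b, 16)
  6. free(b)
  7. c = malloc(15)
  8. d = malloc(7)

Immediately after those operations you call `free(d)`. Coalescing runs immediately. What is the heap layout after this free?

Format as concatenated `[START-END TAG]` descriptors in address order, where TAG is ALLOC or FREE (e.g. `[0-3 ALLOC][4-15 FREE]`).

Answer: [0-14 ALLOC][15-47 FREE]

Derivation:
Op 1: a = malloc(10) -> a = 0; heap: [0-9 ALLOC][10-47 FREE]
Op 2: b = malloc(2) -> b = 10; heap: [0-9 ALLOC][10-11 ALLOC][12-47 FREE]
Op 3: free(a) -> (freed a); heap: [0-9 FREE][10-11 ALLOC][12-47 FREE]
Op 4: b = realloc(b, 17) -> b = 10; heap: [0-9 FREE][10-26 ALLOC][27-47 FREE]
Op 5: b = realloc(b, 16) -> b = 10; heap: [0-9 FREE][10-25 ALLOC][26-47 FREE]
Op 6: free(b) -> (freed b); heap: [0-47 FREE]
Op 7: c = malloc(15) -> c = 0; heap: [0-14 ALLOC][15-47 FREE]
Op 8: d = malloc(7) -> d = 15; heap: [0-14 ALLOC][15-21 ALLOC][22-47 FREE]
free(d): d = 15 -> block [15-21 ALLOC]; mark free, coalesce with adjacent free neighbors -> [0-14 ALLOC][15-47 FREE]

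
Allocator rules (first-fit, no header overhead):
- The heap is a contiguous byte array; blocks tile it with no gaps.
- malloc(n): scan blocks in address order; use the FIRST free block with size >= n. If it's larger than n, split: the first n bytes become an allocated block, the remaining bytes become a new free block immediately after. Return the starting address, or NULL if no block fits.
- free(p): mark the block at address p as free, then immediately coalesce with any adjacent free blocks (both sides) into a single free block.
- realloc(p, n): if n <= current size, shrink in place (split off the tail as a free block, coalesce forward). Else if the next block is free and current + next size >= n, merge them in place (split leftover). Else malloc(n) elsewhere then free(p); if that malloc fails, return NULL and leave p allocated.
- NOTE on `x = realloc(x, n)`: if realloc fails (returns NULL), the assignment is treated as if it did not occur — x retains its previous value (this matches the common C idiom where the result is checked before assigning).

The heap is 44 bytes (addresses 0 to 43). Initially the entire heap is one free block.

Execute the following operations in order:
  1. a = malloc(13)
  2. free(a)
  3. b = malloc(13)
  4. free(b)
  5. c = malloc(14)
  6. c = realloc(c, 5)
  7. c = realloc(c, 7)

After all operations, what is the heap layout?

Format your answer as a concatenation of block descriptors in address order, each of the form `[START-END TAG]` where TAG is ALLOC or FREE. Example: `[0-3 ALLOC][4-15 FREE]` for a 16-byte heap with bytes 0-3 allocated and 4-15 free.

Answer: [0-6 ALLOC][7-43 FREE]

Derivation:
Op 1: a = malloc(13) -> a = 0; heap: [0-12 ALLOC][13-43 FREE]
Op 2: free(a) -> (freed a); heap: [0-43 FREE]
Op 3: b = malloc(13) -> b = 0; heap: [0-12 ALLOC][13-43 FREE]
Op 4: free(b) -> (freed b); heap: [0-43 FREE]
Op 5: c = malloc(14) -> c = 0; heap: [0-13 ALLOC][14-43 FREE]
Op 6: c = realloc(c, 5) -> c = 0; heap: [0-4 ALLOC][5-43 FREE]
Op 7: c = realloc(c, 7) -> c = 0; heap: [0-6 ALLOC][7-43 FREE]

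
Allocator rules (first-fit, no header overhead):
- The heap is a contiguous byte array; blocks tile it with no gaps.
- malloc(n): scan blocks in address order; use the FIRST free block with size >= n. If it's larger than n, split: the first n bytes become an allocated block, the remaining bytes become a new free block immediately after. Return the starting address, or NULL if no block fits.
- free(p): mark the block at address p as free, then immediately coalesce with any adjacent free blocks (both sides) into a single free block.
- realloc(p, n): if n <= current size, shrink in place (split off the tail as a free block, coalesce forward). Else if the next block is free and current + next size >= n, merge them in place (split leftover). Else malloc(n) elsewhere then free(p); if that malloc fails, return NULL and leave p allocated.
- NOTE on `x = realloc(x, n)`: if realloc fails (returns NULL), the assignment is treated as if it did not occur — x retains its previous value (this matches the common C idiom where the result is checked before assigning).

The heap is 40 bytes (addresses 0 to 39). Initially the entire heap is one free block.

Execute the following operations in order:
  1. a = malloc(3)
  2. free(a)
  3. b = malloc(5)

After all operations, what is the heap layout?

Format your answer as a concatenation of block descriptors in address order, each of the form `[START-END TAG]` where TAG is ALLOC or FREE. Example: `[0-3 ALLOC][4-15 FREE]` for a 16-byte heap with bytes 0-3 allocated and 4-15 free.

Op 1: a = malloc(3) -> a = 0; heap: [0-2 ALLOC][3-39 FREE]
Op 2: free(a) -> (freed a); heap: [0-39 FREE]
Op 3: b = malloc(5) -> b = 0; heap: [0-4 ALLOC][5-39 FREE]

Answer: [0-4 ALLOC][5-39 FREE]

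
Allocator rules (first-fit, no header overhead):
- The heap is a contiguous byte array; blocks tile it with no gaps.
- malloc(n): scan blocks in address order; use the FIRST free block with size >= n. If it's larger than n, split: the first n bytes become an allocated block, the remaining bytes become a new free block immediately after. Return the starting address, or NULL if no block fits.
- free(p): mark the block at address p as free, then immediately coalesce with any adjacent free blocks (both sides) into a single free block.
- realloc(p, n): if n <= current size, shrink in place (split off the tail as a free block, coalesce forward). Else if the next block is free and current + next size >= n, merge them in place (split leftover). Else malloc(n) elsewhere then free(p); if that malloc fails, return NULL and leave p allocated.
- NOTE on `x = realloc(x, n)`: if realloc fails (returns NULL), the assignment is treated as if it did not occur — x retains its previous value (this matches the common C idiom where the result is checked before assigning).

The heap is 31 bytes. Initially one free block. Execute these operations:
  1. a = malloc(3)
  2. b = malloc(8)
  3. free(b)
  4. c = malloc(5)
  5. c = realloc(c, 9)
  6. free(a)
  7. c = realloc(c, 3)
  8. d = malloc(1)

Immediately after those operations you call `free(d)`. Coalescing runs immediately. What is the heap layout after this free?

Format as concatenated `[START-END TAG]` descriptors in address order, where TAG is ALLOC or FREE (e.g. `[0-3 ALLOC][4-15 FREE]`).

Answer: [0-2 FREE][3-5 ALLOC][6-30 FREE]

Derivation:
Op 1: a = malloc(3) -> a = 0; heap: [0-2 ALLOC][3-30 FREE]
Op 2: b = malloc(8) -> b = 3; heap: [0-2 ALLOC][3-10 ALLOC][11-30 FREE]
Op 3: free(b) -> (freed b); heap: [0-2 ALLOC][3-30 FREE]
Op 4: c = malloc(5) -> c = 3; heap: [0-2 ALLOC][3-7 ALLOC][8-30 FREE]
Op 5: c = realloc(c, 9) -> c = 3; heap: [0-2 ALLOC][3-11 ALLOC][12-30 FREE]
Op 6: free(a) -> (freed a); heap: [0-2 FREE][3-11 ALLOC][12-30 FREE]
Op 7: c = realloc(c, 3) -> c = 3; heap: [0-2 FREE][3-5 ALLOC][6-30 FREE]
Op 8: d = malloc(1) -> d = 0; heap: [0-0 ALLOC][1-2 FREE][3-5 ALLOC][6-30 FREE]
free(d): d = 0 -> block [0-0 ALLOC]; mark free, coalesce with adjacent free neighbors -> [0-2 FREE][3-5 ALLOC][6-30 FREE]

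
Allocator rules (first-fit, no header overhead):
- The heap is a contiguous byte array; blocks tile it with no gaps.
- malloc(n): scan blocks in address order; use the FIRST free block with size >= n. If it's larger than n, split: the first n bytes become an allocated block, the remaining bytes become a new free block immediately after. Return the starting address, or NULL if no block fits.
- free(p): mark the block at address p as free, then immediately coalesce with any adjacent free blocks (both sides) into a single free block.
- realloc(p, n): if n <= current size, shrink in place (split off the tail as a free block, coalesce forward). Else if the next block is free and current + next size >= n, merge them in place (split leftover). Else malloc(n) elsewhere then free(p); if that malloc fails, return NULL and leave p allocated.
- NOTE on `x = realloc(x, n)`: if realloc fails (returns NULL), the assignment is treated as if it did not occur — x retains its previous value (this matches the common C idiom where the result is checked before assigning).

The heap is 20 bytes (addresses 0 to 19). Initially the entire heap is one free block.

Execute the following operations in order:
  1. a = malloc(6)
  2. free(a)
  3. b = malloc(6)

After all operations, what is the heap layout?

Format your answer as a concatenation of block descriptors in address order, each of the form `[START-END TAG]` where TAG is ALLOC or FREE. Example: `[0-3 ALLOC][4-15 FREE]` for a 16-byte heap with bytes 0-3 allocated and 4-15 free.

Op 1: a = malloc(6) -> a = 0; heap: [0-5 ALLOC][6-19 FREE]
Op 2: free(a) -> (freed a); heap: [0-19 FREE]
Op 3: b = malloc(6) -> b = 0; heap: [0-5 ALLOC][6-19 FREE]

Answer: [0-5 ALLOC][6-19 FREE]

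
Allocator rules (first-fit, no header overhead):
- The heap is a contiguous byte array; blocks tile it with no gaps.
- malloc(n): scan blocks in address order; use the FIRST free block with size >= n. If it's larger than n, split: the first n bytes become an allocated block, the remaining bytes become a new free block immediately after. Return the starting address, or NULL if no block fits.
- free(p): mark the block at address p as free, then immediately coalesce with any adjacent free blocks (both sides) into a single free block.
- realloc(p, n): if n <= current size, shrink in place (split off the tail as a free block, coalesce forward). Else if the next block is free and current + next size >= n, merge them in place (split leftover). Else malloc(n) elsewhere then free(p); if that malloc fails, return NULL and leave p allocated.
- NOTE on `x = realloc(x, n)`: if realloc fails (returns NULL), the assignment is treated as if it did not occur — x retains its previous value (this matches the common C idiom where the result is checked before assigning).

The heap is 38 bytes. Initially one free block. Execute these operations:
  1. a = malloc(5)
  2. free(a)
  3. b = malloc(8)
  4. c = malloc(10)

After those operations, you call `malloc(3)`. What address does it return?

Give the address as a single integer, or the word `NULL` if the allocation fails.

Op 1: a = malloc(5) -> a = 0; heap: [0-4 ALLOC][5-37 FREE]
Op 2: free(a) -> (freed a); heap: [0-37 FREE]
Op 3: b = malloc(8) -> b = 0; heap: [0-7 ALLOC][8-37 FREE]
Op 4: c = malloc(10) -> c = 8; heap: [0-7 ALLOC][8-17 ALLOC][18-37 FREE]
malloc(3): first-fit scan over [0-7 ALLOC][8-17 ALLOC][18-37 FREE] -> 18

Answer: 18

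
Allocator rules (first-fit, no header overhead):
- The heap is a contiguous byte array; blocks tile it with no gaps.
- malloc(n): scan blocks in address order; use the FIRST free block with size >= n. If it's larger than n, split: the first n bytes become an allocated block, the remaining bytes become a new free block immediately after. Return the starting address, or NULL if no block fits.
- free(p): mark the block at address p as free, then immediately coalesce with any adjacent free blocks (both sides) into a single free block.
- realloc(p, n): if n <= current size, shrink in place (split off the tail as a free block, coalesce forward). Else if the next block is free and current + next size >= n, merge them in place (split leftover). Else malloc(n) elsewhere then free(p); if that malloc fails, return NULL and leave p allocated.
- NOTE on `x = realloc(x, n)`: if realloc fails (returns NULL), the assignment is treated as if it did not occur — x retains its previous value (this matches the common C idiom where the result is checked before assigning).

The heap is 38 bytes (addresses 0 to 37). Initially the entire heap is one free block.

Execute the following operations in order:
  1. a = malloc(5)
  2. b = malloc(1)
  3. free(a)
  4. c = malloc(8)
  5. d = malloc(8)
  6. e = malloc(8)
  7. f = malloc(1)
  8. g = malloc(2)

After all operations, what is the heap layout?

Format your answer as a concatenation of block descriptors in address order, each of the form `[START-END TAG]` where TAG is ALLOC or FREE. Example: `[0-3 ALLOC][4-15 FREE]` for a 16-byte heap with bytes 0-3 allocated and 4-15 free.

Answer: [0-0 ALLOC][1-2 ALLOC][3-4 FREE][5-5 ALLOC][6-13 ALLOC][14-21 ALLOC][22-29 ALLOC][30-37 FREE]

Derivation:
Op 1: a = malloc(5) -> a = 0; heap: [0-4 ALLOC][5-37 FREE]
Op 2: b = malloc(1) -> b = 5; heap: [0-4 ALLOC][5-5 ALLOC][6-37 FREE]
Op 3: free(a) -> (freed a); heap: [0-4 FREE][5-5 ALLOC][6-37 FREE]
Op 4: c = malloc(8) -> c = 6; heap: [0-4 FREE][5-5 ALLOC][6-13 ALLOC][14-37 FREE]
Op 5: d = malloc(8) -> d = 14; heap: [0-4 FREE][5-5 ALLOC][6-13 ALLOC][14-21 ALLOC][22-37 FREE]
Op 6: e = malloc(8) -> e = 22; heap: [0-4 FREE][5-5 ALLOC][6-13 ALLOC][14-21 ALLOC][22-29 ALLOC][30-37 FREE]
Op 7: f = malloc(1) -> f = 0; heap: [0-0 ALLOC][1-4 FREE][5-5 ALLOC][6-13 ALLOC][14-21 ALLOC][22-29 ALLOC][30-37 FREE]
Op 8: g = malloc(2) -> g = 1; heap: [0-0 ALLOC][1-2 ALLOC][3-4 FREE][5-5 ALLOC][6-13 ALLOC][14-21 ALLOC][22-29 ALLOC][30-37 FREE]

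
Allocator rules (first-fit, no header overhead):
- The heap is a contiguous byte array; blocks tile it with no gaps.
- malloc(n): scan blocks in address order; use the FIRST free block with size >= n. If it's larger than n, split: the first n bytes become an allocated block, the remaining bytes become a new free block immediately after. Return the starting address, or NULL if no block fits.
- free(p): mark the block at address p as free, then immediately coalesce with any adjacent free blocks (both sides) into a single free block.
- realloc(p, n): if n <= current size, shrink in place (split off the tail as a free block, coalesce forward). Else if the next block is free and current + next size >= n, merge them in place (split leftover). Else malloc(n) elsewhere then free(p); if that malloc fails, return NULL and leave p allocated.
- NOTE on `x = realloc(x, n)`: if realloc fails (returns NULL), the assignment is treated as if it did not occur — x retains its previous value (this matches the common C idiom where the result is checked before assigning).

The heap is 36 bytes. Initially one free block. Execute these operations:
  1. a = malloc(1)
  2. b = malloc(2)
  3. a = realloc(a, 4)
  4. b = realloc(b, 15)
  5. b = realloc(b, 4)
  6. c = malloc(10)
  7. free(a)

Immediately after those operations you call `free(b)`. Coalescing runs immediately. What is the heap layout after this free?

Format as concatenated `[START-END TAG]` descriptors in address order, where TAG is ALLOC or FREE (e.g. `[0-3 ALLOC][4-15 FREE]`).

Answer: [0-10 FREE][11-20 ALLOC][21-35 FREE]

Derivation:
Op 1: a = malloc(1) -> a = 0; heap: [0-0 ALLOC][1-35 FREE]
Op 2: b = malloc(2) -> b = 1; heap: [0-0 ALLOC][1-2 ALLOC][3-35 FREE]
Op 3: a = realloc(a, 4) -> a = 3; heap: [0-0 FREE][1-2 ALLOC][3-6 ALLOC][7-35 FREE]
Op 4: b = realloc(b, 15) -> b = 7; heap: [0-2 FREE][3-6 ALLOC][7-21 ALLOC][22-35 FREE]
Op 5: b = realloc(b, 4) -> b = 7; heap: [0-2 FREE][3-6 ALLOC][7-10 ALLOC][11-35 FREE]
Op 6: c = malloc(10) -> c = 11; heap: [0-2 FREE][3-6 ALLOC][7-10 ALLOC][11-20 ALLOC][21-35 FREE]
Op 7: free(a) -> (freed a); heap: [0-6 FREE][7-10 ALLOC][11-20 ALLOC][21-35 FREE]
free(b): b = 7 -> block [7-10 ALLOC]; mark free, coalesce with adjacent free neighbors -> [0-10 FREE][11-20 ALLOC][21-35 FREE]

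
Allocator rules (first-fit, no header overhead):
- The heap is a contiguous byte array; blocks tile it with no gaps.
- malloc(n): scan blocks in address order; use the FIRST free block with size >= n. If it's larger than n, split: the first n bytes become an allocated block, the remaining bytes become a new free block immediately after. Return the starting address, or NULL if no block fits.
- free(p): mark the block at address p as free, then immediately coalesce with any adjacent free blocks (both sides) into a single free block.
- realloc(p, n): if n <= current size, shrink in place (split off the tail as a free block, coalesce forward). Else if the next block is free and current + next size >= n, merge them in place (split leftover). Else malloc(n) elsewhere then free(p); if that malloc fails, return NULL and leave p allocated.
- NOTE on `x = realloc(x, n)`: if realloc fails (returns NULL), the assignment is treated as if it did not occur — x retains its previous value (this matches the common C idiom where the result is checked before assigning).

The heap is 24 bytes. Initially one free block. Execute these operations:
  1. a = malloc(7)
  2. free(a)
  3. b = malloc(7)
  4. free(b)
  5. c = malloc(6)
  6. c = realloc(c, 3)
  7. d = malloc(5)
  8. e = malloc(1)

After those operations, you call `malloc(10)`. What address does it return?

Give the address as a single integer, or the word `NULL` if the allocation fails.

Answer: 9

Derivation:
Op 1: a = malloc(7) -> a = 0; heap: [0-6 ALLOC][7-23 FREE]
Op 2: free(a) -> (freed a); heap: [0-23 FREE]
Op 3: b = malloc(7) -> b = 0; heap: [0-6 ALLOC][7-23 FREE]
Op 4: free(b) -> (freed b); heap: [0-23 FREE]
Op 5: c = malloc(6) -> c = 0; heap: [0-5 ALLOC][6-23 FREE]
Op 6: c = realloc(c, 3) -> c = 0; heap: [0-2 ALLOC][3-23 FREE]
Op 7: d = malloc(5) -> d = 3; heap: [0-2 ALLOC][3-7 ALLOC][8-23 FREE]
Op 8: e = malloc(1) -> e = 8; heap: [0-2 ALLOC][3-7 ALLOC][8-8 ALLOC][9-23 FREE]
malloc(10): first-fit scan over [0-2 ALLOC][3-7 ALLOC][8-8 ALLOC][9-23 FREE] -> 9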